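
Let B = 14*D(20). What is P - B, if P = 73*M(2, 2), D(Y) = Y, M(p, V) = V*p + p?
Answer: 158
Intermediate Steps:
M(p, V) = p + V*p
P = 438 (P = 73*(2*(1 + 2)) = 73*(2*3) = 73*6 = 438)
B = 280 (B = 14*20 = 280)
P - B = 438 - 1*280 = 438 - 280 = 158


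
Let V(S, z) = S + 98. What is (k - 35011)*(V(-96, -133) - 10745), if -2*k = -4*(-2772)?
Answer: 435682365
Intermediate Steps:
k = -5544 (k = -(-2)*(-2772) = -½*11088 = -5544)
V(S, z) = 98 + S
(k - 35011)*(V(-96, -133) - 10745) = (-5544 - 35011)*((98 - 96) - 10745) = -40555*(2 - 10745) = -40555*(-10743) = 435682365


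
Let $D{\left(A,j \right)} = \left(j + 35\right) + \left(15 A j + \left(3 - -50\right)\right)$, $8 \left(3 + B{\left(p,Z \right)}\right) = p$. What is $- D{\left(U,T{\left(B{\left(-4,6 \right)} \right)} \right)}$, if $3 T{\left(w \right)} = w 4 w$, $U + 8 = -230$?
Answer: $\frac{174617}{3} \approx 58206.0$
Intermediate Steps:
$U = -238$ ($U = -8 - 230 = -238$)
$B{\left(p,Z \right)} = -3 + \frac{p}{8}$
$T{\left(w \right)} = \frac{4 w^{2}}{3}$ ($T{\left(w \right)} = \frac{w 4 w}{3} = \frac{4 w w}{3} = \frac{4 w^{2}}{3}$)
$D{\left(A,j \right)} = 88 + j + 15 A j$ ($D{\left(A,j \right)} = \left(35 + j\right) + \left(15 A j + \left(3 + 50\right)\right) = \left(35 + j\right) + \left(15 A j + 53\right) = \left(35 + j\right) + \left(53 + 15 A j\right) = 88 + j + 15 A j$)
$- D{\left(U,T{\left(B{\left(-4,6 \right)} \right)} \right)} = - (88 + \frac{4 \left(-3 + \frac{1}{8} \left(-4\right)\right)^{2}}{3} + 15 \left(-238\right) \frac{4 \left(-3 + \frac{1}{8} \left(-4\right)\right)^{2}}{3}) = - (88 + \frac{4 \left(-3 - \frac{1}{2}\right)^{2}}{3} + 15 \left(-238\right) \frac{4 \left(-3 - \frac{1}{2}\right)^{2}}{3}) = - (88 + \frac{4 \left(- \frac{7}{2}\right)^{2}}{3} + 15 \left(-238\right) \frac{4 \left(- \frac{7}{2}\right)^{2}}{3}) = - (88 + \frac{4}{3} \cdot \frac{49}{4} + 15 \left(-238\right) \frac{4}{3} \cdot \frac{49}{4}) = - (88 + \frac{49}{3} + 15 \left(-238\right) \frac{49}{3}) = - (88 + \frac{49}{3} - 58310) = \left(-1\right) \left(- \frac{174617}{3}\right) = \frac{174617}{3}$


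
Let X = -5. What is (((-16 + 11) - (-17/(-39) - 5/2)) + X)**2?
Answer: 383161/6084 ≈ 62.978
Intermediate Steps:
(((-16 + 11) - (-17/(-39) - 5/2)) + X)**2 = (((-16 + 11) - (-17/(-39) - 5/2)) - 5)**2 = ((-5 - (-17*(-1/39) - 5*1/2)) - 5)**2 = ((-5 - (17/39 - 5/2)) - 5)**2 = ((-5 - 1*(-161/78)) - 5)**2 = ((-5 + 161/78) - 5)**2 = (-229/78 - 5)**2 = (-619/78)**2 = 383161/6084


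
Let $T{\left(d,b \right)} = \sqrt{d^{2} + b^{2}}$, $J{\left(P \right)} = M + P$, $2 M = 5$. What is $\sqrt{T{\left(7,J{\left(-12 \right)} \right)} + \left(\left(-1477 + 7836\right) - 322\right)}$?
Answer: $\frac{\sqrt{24148 + 2 \sqrt{557}}}{2} \approx 77.774$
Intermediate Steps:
$M = \frac{5}{2}$ ($M = \frac{1}{2} \cdot 5 = \frac{5}{2} \approx 2.5$)
$J{\left(P \right)} = \frac{5}{2} + P$
$T{\left(d,b \right)} = \sqrt{b^{2} + d^{2}}$
$\sqrt{T{\left(7,J{\left(-12 \right)} \right)} + \left(\left(-1477 + 7836\right) - 322\right)} = \sqrt{\sqrt{\left(\frac{5}{2} - 12\right)^{2} + 7^{2}} + \left(\left(-1477 + 7836\right) - 322\right)} = \sqrt{\sqrt{\left(- \frac{19}{2}\right)^{2} + 49} + \left(6359 + \left(-6032 + 5710\right)\right)} = \sqrt{\sqrt{\frac{361}{4} + 49} + \left(6359 - 322\right)} = \sqrt{\sqrt{\frac{557}{4}} + 6037} = \sqrt{\frac{\sqrt{557}}{2} + 6037} = \sqrt{6037 + \frac{\sqrt{557}}{2}}$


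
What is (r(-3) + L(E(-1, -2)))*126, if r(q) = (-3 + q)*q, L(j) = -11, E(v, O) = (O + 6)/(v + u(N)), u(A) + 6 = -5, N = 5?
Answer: 882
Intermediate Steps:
u(A) = -11 (u(A) = -6 - 5 = -11)
E(v, O) = (6 + O)/(-11 + v) (E(v, O) = (O + 6)/(v - 11) = (6 + O)/(-11 + v))
r(q) = q*(-3 + q)
(r(-3) + L(E(-1, -2)))*126 = (-3*(-3 - 3) - 11)*126 = (-3*(-6) - 11)*126 = (18 - 11)*126 = 7*126 = 882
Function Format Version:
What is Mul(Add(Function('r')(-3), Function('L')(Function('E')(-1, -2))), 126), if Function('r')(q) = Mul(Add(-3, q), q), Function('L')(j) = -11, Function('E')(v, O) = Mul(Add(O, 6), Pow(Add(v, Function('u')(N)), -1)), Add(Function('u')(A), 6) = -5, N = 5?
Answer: 882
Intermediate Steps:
Function('u')(A) = -11 (Function('u')(A) = Add(-6, -5) = -11)
Function('E')(v, O) = Mul(Pow(Add(-11, v), -1), Add(6, O)) (Function('E')(v, O) = Mul(Add(O, 6), Pow(Add(v, -11), -1)) = Mul(Add(6, O), Pow(Add(-11, v), -1)) = Mul(Pow(Add(-11, v), -1), Add(6, O)))
Function('r')(q) = Mul(q, Add(-3, q))
Mul(Add(Function('r')(-3), Function('L')(Function('E')(-1, -2))), 126) = Mul(Add(Mul(-3, Add(-3, -3)), -11), 126) = Mul(Add(Mul(-3, -6), -11), 126) = Mul(Add(18, -11), 126) = Mul(7, 126) = 882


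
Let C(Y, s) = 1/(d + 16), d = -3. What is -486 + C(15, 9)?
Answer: -6317/13 ≈ -485.92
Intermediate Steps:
C(Y, s) = 1/13 (C(Y, s) = 1/(-3 + 16) = 1/13)
-486 + C(15, 9) = -486 + 1/13 = -6317/13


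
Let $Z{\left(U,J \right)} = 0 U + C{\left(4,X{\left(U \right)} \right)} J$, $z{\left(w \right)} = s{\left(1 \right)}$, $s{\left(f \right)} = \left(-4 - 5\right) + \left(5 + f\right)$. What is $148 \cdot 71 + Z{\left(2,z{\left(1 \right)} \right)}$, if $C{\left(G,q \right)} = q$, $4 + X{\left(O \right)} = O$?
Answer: $10514$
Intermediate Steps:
$s{\left(f \right)} = -4 + f$ ($s{\left(f \right)} = -9 + \left(5 + f\right) = -4 + f$)
$X{\left(O \right)} = -4 + O$
$z{\left(w \right)} = -3$ ($z{\left(w \right)} = -4 + 1 = -3$)
$Z{\left(U,J \right)} = J \left(-4 + U\right)$ ($Z{\left(U,J \right)} = 0 U + \left(-4 + U\right) J = 0 + J \left(-4 + U\right) = J \left(-4 + U\right)$)
$148 \cdot 71 + Z{\left(2,z{\left(1 \right)} \right)} = 148 \cdot 71 - 3 \left(-4 + 2\right) = 10508 - -6 = 10508 + 6 = 10514$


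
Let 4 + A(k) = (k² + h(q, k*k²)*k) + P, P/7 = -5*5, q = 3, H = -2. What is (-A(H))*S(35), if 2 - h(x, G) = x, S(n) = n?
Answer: 6055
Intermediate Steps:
h(x, G) = 2 - x
P = -175 (P = 7*(-5*5) = 7*(-25) = -175)
A(k) = -179 + k² - k (A(k) = -4 + ((k² + (2 - 1*3)*k) - 175) = -4 + ((k² + (2 - 3)*k) - 175) = -4 + ((k² - k) - 175) = -4 + (-175 + k² - k) = -179 + k² - k)
(-A(H))*S(35) = -(-179 + (-2)² - 1*(-2))*35 = -(-179 + 4 + 2)*35 = -1*(-173)*35 = 173*35 = 6055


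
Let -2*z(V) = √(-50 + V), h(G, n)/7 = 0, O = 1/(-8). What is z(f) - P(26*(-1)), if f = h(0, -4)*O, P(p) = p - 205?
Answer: 231 - 5*I*√2/2 ≈ 231.0 - 3.5355*I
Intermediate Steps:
O = -⅛ ≈ -0.12500
h(G, n) = 0 (h(G, n) = 7*0 = 0)
P(p) = -205 + p
f = 0 (f = 0*(-⅛) = 0)
z(V) = -√(-50 + V)/2
z(f) - P(26*(-1)) = -√(-50 + 0)/2 - (-205 + 26*(-1)) = -5*I*√2/2 - (-205 - 26) = -5*I*√2/2 - 1*(-231) = -5*I*√2/2 + 231 = 231 - 5*I*√2/2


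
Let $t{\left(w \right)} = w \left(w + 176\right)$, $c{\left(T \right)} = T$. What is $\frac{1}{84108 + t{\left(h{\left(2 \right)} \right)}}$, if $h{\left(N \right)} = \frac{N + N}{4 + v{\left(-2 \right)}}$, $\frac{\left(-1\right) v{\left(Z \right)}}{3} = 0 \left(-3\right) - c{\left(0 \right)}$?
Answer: $\frac{1}{84285} \approx 1.1865 \cdot 10^{-5}$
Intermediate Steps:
$v{\left(Z \right)} = 0$ ($v{\left(Z \right)} = - 3 \left(0 \left(-3\right) - 0\right) = - 3 \left(0 + 0\right) = \left(-3\right) 0 = 0$)
$h{\left(N \right)} = \frac{N}{2}$ ($h{\left(N \right)} = \frac{N + N}{4 + 0} = \frac{2 N}{4} = 2 N \frac{1}{4} = \frac{N}{2}$)
$t{\left(w \right)} = w \left(176 + w\right)$
$\frac{1}{84108 + t{\left(h{\left(2 \right)} \right)}} = \frac{1}{84108 + \frac{1}{2} \cdot 2 \left(176 + \frac{1}{2} \cdot 2\right)} = \frac{1}{84108 + 1 \left(176 + 1\right)} = \frac{1}{84108 + 1 \cdot 177} = \frac{1}{84108 + 177} = \frac{1}{84285}$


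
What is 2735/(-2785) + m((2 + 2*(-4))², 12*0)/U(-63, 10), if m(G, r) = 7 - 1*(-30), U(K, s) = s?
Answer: 15139/5570 ≈ 2.7180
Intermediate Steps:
m(G, r) = 37 (m(G, r) = 7 + 30 = 37)
2735/(-2785) + m((2 + 2*(-4))², 12*0)/U(-63, 10) = 2735/(-2785) + 37/10 = 2735*(-1/2785) + 37*(⅒) = -547/557 + 37/10 = 15139/5570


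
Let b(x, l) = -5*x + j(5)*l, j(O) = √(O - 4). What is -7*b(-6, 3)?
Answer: -231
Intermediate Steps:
j(O) = √(-4 + O)
b(x, l) = l - 5*x (b(x, l) = -5*x + √(-4 + 5)*l = -5*x + √1*l = -5*x + 1*l = -5*x + l = l - 5*x)
-7*b(-6, 3) = -7*(3 - 5*(-6)) = -7*(3 + 30) = -7*33 = -231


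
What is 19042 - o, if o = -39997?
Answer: 59039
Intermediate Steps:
19042 - o = 19042 - 1*(-39997) = 19042 + 39997 = 59039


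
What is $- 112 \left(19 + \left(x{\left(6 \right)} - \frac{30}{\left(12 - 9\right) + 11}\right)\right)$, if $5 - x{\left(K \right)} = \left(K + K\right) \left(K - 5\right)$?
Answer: $-1104$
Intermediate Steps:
$x{\left(K \right)} = 5 - 2 K \left(-5 + K\right)$ ($x{\left(K \right)} = 5 - \left(K + K\right) \left(K - 5\right) = 5 - 2 K \left(-5 + K\right)$)
$- 112 \left(19 + \left(x{\left(6 \right)} - \frac{30}{\left(12 - 9\right) + 11}\right)\right) = - 112 \left(19 + \left(\left(5 - 2 \cdot 6^{2} + 10 \cdot 6\right) - \frac{30}{\left(12 - 9\right) + 11}\right)\right) = - 112 \left(19 + \left(\left(5 - 72 + 60\right) - \frac{30}{3 + 11}\right)\right) = - 112 \left(19 + \left(\left(5 - 72 + 60\right) - \frac{30}{14}\right)\right) = - 112 \left(19 - \frac{64}{7}\right) = \left(-112\right) \frac{69}{7} = -1104$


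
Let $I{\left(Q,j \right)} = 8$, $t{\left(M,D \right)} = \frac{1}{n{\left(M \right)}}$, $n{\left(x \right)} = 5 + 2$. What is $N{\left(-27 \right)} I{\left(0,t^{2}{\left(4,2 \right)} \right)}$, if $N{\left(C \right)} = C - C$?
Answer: $0$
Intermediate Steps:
$n{\left(x \right)} = 7$
$t{\left(M,D \right)} = \frac{1}{7}$
$N{\left(C \right)} = 0$
$N{\left(-27 \right)} I{\left(0,t^{2}{\left(4,2 \right)} \right)} = 0 \cdot 8 = 0$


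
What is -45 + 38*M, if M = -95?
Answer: -3655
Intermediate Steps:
-45 + 38*M = -45 + 38*(-95) = -45 - 3610 = -3655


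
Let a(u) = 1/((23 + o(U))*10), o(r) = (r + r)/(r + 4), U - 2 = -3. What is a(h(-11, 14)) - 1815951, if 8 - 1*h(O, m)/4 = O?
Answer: -1216687167/670 ≈ -1.8160e+6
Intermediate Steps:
U = -1 (U = 2 - 3 = -1)
h(O, m) = 32 - 4*O
o(r) = 2*r/(4 + r) (o(r) = (2*r)/(4 + r) = 2*r/(4 + r))
a(u) = 3/670 (a(u) = 1/((23 + 2*(-1)/(4 - 1))*10) = 1/((23 + 2*(-1)/3)*10) = 1/((23 + 2*(-1)*(1/3))*10) = 1/((23 - 2/3)*10) = 1/((67/3)*10) = 1/(670/3) = 3/670)
a(h(-11, 14)) - 1815951 = 3/670 - 1815951 = -1216687167/670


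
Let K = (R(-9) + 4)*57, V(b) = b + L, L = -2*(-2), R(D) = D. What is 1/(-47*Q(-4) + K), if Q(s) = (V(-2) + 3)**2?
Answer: -1/1460 ≈ -0.00068493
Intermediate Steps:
L = 4
V(b) = 4 + b (V(b) = b + 4 = 4 + b)
Q(s) = 25 (Q(s) = ((4 - 2) + 3)**2 = (2 + 3)**2 = 5**2 = 25)
K = -285 (K = (-9 + 4)*57 = -5*57 = -285)
1/(-47*Q(-4) + K) = 1/(-47*25 - 285) = 1/(-1175 - 285) = 1/(-1460) = -1/1460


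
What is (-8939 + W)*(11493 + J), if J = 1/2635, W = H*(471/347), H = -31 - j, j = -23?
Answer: -94050194597656/914345 ≈ -1.0286e+8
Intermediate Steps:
H = -8 (H = -31 - 1*(-23) = -31 + 23 = -8)
W = -3768/347 ≈ -10.859
J = 1/2635 ≈ 0.00037951
(-8939 + W)*(11493 + J) = (-8939 - 3768/347)*(11493 + 1/2635) = -3105601/347*30284056/2635 = -94050194597656/914345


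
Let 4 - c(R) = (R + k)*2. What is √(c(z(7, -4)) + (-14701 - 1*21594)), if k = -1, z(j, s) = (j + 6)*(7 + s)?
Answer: I*√36367 ≈ 190.7*I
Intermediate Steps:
z(j, s) = (6 + j)*(7 + s)
c(R) = 6 - 2*R (c(R) = 4 - (R - 1)*2 = 4 - (-1 + R)*2 = 4 - (-2 + 2*R) = 4 + (2 - 2*R) = 6 - 2*R)
√(c(z(7, -4)) + (-14701 - 1*21594)) = √((6 - 2*(42 + 6*(-4) + 7*7 + 7*(-4))) + (-14701 - 1*21594)) = √((6 - 2*(42 - 24 + 49 - 28)) + (-14701 - 21594)) = √((6 - 2*39) - 36295) = √((6 - 78) - 36295) = √(-72 - 36295) = √(-36367) = I*√36367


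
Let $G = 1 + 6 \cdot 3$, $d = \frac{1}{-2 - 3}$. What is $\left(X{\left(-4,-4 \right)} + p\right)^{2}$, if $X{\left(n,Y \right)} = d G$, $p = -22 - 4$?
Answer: $\frac{22201}{25} \approx 888.04$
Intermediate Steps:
$p = -26$
$d = - \frac{1}{5}$ ($d = \frac{1}{-5} = - \frac{1}{5} \approx -0.2$)
$G = 19$ ($G = 1 + 18 = 19$)
$X{\left(n,Y \right)} = - \frac{19}{5}$ ($X{\left(n,Y \right)} = \left(- \frac{1}{5}\right) 19 = - \frac{19}{5}$)
$\left(X{\left(-4,-4 \right)} + p\right)^{2} = \left(- \frac{19}{5} - 26\right)^{2} = \left(- \frac{149}{5}\right)^{2} = \frac{22201}{25}$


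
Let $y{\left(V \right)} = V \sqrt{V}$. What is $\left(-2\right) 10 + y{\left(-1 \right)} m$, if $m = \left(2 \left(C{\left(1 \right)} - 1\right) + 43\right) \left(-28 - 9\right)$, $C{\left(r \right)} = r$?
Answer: $-20 + 1591 i \approx -20.0 + 1591.0 i$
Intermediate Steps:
$y{\left(V \right)} = V^{\frac{3}{2}}$
$m = -1591$ ($m = \left(2 \left(1 - 1\right) + 43\right) \left(-28 - 9\right) = \left(2 \cdot 0 + 43\right) \left(-37\right) = \left(0 + 43\right) \left(-37\right) = 43 \left(-37\right) = -1591$)
$\left(-2\right) 10 + y{\left(-1 \right)} m = \left(-2\right) 10 + \left(-1\right)^{\frac{3}{2}} \left(-1591\right) = -20 + - i \left(-1591\right) = -20 + 1591 i$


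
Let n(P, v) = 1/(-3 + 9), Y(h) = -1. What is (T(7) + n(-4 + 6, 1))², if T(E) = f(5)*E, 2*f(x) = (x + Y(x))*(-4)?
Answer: 112225/36 ≈ 3117.4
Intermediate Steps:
f(x) = 2 - 2*x (f(x) = ((x - 1)*(-4))/2 = ((-1 + x)*(-4))/2 = (4 - 4*x)/2 = 2 - 2*x)
n(P, v) = ⅙ (n(P, v) = 1/6 = ⅙)
T(E) = -8*E (T(E) = (2 - 2*5)*E = (2 - 10)*E = -8*E)
(T(7) + n(-4 + 6, 1))² = (-8*7 + ⅙)² = (-56 + ⅙)² = (-335/6)² = 112225/36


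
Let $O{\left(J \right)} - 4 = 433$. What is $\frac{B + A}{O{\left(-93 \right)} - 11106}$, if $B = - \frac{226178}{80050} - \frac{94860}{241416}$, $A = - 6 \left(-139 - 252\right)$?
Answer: $- \frac{628820506191}{2863641217850} \approx -0.21959$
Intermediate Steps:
$O{\left(J \right)} = 437$ ($O{\left(J \right)} = 4 + 433 = 437$)
$A = 2346$ ($A = \left(-6\right) \left(-391\right) = 2346$)
$B = - \frac{863840709}{268407650}$ ($B = \left(-226178\right) \frac{1}{80050} - \frac{2635}{6706} = - \frac{113089}{40025} - \frac{2635}{6706} = - \frac{863840709}{268407650} \approx -3.2184$)
$\frac{B + A}{O{\left(-93 \right)} - 11106} = \frac{- \frac{863840709}{268407650} + 2346}{437 - 11106} = \frac{628820506191}{268407650 \left(-10669\right)} = \frac{628820506191}{268407650} \left(- \frac{1}{10669}\right) = - \frac{628820506191}{2863641217850}$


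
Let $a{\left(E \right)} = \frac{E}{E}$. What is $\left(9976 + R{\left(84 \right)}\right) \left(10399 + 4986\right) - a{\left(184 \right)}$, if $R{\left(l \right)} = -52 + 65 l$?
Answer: $236682839$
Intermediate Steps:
$a{\left(E \right)} = 1$
$\left(9976 + R{\left(84 \right)}\right) \left(10399 + 4986\right) - a{\left(184 \right)} = \left(9976 + \left(-52 + 65 \cdot 84\right)\right) \left(10399 + 4986\right) - 1 = \left(9976 + \left(-52 + 5460\right)\right) 15385 - 1 = \left(9976 + 5408\right) 15385 - 1 = 15384 \cdot 15385 - 1 = 236682840 - 1 = 236682839$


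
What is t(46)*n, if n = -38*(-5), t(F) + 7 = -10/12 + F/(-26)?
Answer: -71155/39 ≈ -1824.5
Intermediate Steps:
t(F) = -47/6 - F/26 (t(F) = -7 + (-10/12 + F/(-26)) = -7 + (-10*1/12 + F*(-1/26)) = -7 + (-⅚ - F/26) = -47/6 - F/26)
n = 190
t(46)*n = (-47/6 - 1/26*46)*190 = (-47/6 - 23/13)*190 = -749/78*190 = -71155/39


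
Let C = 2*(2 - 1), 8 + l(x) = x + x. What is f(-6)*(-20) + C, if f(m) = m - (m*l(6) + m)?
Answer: -478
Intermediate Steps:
l(x) = -8 + 2*x (l(x) = -8 + (x + x) = -8 + 2*x)
f(m) = -4*m (f(m) = m - (m*(-8 + 2*6) + m) = m - (m*(-8 + 12) + m) = m - (m*4 + m) = m - (4*m + m) = m - 5*m = -4*m)
C = 2 (C = 2*1 = 2)
f(-6)*(-20) + C = -4*(-6)*(-20) + 2 = 24*(-20) + 2 = -480 + 2 = -478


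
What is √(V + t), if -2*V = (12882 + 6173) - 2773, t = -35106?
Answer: I*√43247 ≈ 207.96*I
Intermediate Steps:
V = -8141 (V = -((12882 + 6173) - 2773)/2 = -(19055 - 2773)/2 = -½*16282 = -8141)
√(V + t) = √(-8141 - 35106) = √(-43247) = I*√43247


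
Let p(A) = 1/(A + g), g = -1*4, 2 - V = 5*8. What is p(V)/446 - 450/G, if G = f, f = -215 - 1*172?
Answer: 936557/805476 ≈ 1.1627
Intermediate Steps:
V = -38 (V = 2 - 5*8 = 2 - 1*40 = 2 - 40 = -38)
g = -4
p(A) = 1/(-4 + A) (p(A) = 1/(A - 4) = 1/(-4 + A))
f = -387 (f = -215 - 172 = -387)
G = -387
p(V)/446 - 450/G = 1/(-4 - 38*446) - 450/(-387) = (1/446)/(-42) - 450*(-1/387) = -1/42*1/446 + 50/43 = -1/18732 + 50/43 = 936557/805476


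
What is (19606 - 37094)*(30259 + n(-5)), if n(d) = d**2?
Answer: -529606592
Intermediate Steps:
(19606 - 37094)*(30259 + n(-5)) = (19606 - 37094)*(30259 + (-5)**2) = -17488*(30259 + 25) = -17488*30284 = -529606592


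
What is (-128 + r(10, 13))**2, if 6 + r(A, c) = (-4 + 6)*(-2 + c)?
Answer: 12544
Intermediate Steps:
r(A, c) = -10 + 2*c (r(A, c) = -6 + (-4 + 6)*(-2 + c) = -6 + 2*(-2 + c) = -6 + (-4 + 2*c) = -10 + 2*c)
(-128 + r(10, 13))**2 = (-128 + (-10 + 2*13))**2 = (-128 + (-10 + 26))**2 = (-128 + 16)**2 = (-112)**2 = 12544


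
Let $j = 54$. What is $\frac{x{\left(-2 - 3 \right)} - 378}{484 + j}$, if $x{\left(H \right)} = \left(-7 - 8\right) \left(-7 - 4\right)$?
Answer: $- \frac{213}{538} \approx -0.39591$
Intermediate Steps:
$x{\left(H \right)} = 165$ ($x{\left(H \right)} = \left(-15\right) \left(-11\right) = 165$)
$\frac{x{\left(-2 - 3 \right)} - 378}{484 + j} = \frac{165 - 378}{484 + 54} = - \frac{213}{538}$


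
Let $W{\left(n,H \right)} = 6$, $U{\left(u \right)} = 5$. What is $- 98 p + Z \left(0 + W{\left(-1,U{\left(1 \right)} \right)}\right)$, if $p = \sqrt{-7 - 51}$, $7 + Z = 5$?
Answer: $-12 - 98 i \sqrt{58} \approx -12.0 - 746.35 i$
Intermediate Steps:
$Z = -2$ ($Z = -7 + 5 = -2$)
$p = i \sqrt{58}$ ($p = \sqrt{-58} = i \sqrt{58} \approx 7.6158 i$)
$- 98 p + Z \left(0 + W{\left(-1,U{\left(1 \right)} \right)}\right) = - 98 i \sqrt{58} - 2 \left(0 + 6\right) = - 98 i \sqrt{58} - 12 = -12 - 98 i \sqrt{58}$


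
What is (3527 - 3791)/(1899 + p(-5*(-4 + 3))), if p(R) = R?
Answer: -33/238 ≈ -0.13866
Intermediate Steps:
(3527 - 3791)/(1899 + p(-5*(-4 + 3))) = (3527 - 3791)/(1899 - 5*(-4 + 3)) = -264/(1899 - 5*(-1)) = -264/(1899 + 5) = -264/1904 = -264*1/1904 = -33/238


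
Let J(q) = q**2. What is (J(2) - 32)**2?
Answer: 784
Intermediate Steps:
(J(2) - 32)**2 = (2**2 - 32)**2 = (4 - 32)**2 = (-28)**2 = 784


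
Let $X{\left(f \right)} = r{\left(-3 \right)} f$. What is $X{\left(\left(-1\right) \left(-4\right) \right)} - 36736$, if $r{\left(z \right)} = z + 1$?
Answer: $-36744$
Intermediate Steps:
$r{\left(z \right)} = 1 + z$
$X{\left(f \right)} = - 2 f$ ($X{\left(f \right)} = \left(1 - 3\right) f = - 2 f$)
$X{\left(\left(-1\right) \left(-4\right) \right)} - 36736 = - 2 \left(\left(-1\right) \left(-4\right)\right) - 36736 = \left(-2\right) 4 - 36736 = -8 - 36736 = -36744$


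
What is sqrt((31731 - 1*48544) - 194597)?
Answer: 27*I*sqrt(290) ≈ 459.79*I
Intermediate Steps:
sqrt((31731 - 1*48544) - 194597) = sqrt((31731 - 48544) - 194597) = sqrt(-16813 - 194597) = sqrt(-211410) = 27*I*sqrt(290)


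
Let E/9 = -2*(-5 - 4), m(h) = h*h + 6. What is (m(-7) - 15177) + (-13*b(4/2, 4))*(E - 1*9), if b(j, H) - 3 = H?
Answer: -29045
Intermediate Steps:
b(j, H) = 3 + H
m(h) = 6 + h² (m(h) = h² + 6 = 6 + h²)
E = 162 (E = 9*(-2*(-5 - 4)) = 9*(-2*(-9)) = 9*18 = 162)
(m(-7) - 15177) + (-13*b(4/2, 4))*(E - 1*9) = ((6 + (-7)²) - 15177) + (-13*(3 + 4))*(162 - 1*9) = ((6 + 49) - 15177) + (-13*7)*(162 - 9) = (55 - 15177) - 91*153 = -15122 - 13923 = -29045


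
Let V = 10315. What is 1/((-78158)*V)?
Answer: -1/806199770 ≈ -1.2404e-9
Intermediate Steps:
1/((-78158)*V) = 1/(-78158*10315) = -1/78158*1/10315 = -1/806199770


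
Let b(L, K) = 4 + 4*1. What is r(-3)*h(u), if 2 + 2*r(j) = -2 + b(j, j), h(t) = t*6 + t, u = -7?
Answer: -98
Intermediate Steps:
b(L, K) = 8 (b(L, K) = 4 + 4 = 8)
h(t) = 7*t (h(t) = 6*t + t = 7*t)
r(j) = 2 (r(j) = -1 + (-2 + 8)/2 = -1 + (½)*6 = -1 + 3 = 2)
r(-3)*h(u) = 2*(7*(-7)) = 2*(-49) = -98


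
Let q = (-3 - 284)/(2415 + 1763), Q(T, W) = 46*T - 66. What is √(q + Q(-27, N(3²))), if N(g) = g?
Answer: I*√22833233758/4178 ≈ 36.167*I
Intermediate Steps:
Q(T, W) = -66 + 46*T
q = -287/4178 ≈ -0.068693
√(q + Q(-27, N(3²))) = √(-287/4178 + (-66 + 46*(-27))) = √(-287/4178 + (-66 - 1242)) = √(-287/4178 - 1308) = √(-5465111/4178) = I*√22833233758/4178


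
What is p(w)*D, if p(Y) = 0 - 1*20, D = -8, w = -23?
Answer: 160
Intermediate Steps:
p(Y) = -20 (p(Y) = 0 - 20 = -20)
p(w)*D = -20*(-8) = 160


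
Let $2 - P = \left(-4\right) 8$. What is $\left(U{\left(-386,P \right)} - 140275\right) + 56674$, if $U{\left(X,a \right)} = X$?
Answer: $-83987$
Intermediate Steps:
$P = 34$ ($P = 2 - \left(-4\right) 8 = 2 - -32 = 2 + 32 = 34$)
$\left(U{\left(-386,P \right)} - 140275\right) + 56674 = \left(-386 - 140275\right) + 56674 = -140661 + 56674 = -83987$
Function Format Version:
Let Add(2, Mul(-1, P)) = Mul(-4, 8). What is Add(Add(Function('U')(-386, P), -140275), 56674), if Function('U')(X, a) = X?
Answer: -83987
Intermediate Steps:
P = 34 (P = Add(2, Mul(-1, Mul(-4, 8))) = Add(2, Mul(-1, -32)) = Add(2, 32) = 34)
Add(Add(Function('U')(-386, P), -140275), 56674) = Add(Add(-386, -140275), 56674) = Add(-140661, 56674) = -83987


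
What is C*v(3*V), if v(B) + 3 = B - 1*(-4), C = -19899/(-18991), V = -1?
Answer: -39798/18991 ≈ -2.0956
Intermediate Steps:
C = 19899/18991 (C = -19899*(-1/18991) = 19899/18991 ≈ 1.0478)
v(B) = 1 + B (v(B) = -3 + (B - 1*(-4)) = -3 + (B + 4) = -3 + (4 + B) = 1 + B)
C*v(3*V) = 19899*(1 + 3*(-1))/18991 = 19899*(1 - 3)/18991 = (19899/18991)*(-2) = -39798/18991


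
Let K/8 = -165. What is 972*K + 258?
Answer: -1282782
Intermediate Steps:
K = -1320 (K = 8*(-165) = -1320)
972*K + 258 = 972*(-1320) + 258 = -1283040 + 258 = -1282782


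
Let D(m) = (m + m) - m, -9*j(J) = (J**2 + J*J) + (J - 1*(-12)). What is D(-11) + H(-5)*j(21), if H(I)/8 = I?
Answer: 12167/3 ≈ 4055.7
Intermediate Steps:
j(J) = -4/3 - 2*J**2/9 - J/9 (j(J) = -((J**2 + J*J) + (J - 1*(-12)))/9 = -((J**2 + J**2) + (J + 12))/9 = -(2*J**2 + (12 + J))/9 = -(12 + J + 2*J**2)/9 = -4/3 - 2*J**2/9 - J/9)
H(I) = 8*I
D(m) = m (D(m) = 2*m - m = m)
D(-11) + H(-5)*j(21) = -11 + (8*(-5))*(-4/3 - 2/9*21**2 - 1/9*21) = -11 - 40*(-4/3 - 2/9*441 - 7/3) = -11 - 40*(-4/3 - 98 - 7/3) = -11 - 40*(-305/3) = -11 + 12200/3 = 12167/3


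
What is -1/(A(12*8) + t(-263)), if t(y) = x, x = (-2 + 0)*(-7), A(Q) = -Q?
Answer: 1/82 ≈ 0.012195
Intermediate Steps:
x = 14 (x = -2*(-7) = 14)
t(y) = 14
-1/(A(12*8) + t(-263)) = -1/(-12*8 + 14) = -1/(-1*96 + 14) = -1/(-96 + 14) = -1/(-82) = -1*(-1/82) = 1/82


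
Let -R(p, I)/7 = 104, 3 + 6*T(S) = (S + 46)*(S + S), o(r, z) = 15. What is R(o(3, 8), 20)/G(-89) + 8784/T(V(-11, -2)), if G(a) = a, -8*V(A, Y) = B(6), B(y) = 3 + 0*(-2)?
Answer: -49744648/35333 ≈ -1407.9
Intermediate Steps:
B(y) = 3 (B(y) = 3 + 0 = 3)
V(A, Y) = -3/8 (V(A, Y) = -1/8*3 = -3/8)
T(S) = -1/2 + S*(46 + S)/3 (T(S) = -1/2 + ((S + 46)*(S + S))/6 = -1/2 + ((46 + S)*(2*S))/6 = -1/2 + (2*S*(46 + S))/6 = -1/2 + S*(46 + S)/3)
R(p, I) = -728 (R(p, I) = -7*104 = -728)
R(o(3, 8), 20)/G(-89) + 8784/T(V(-11, -2)) = -728/(-89) + 8784/(-1/2 + (-3/8)**2/3 + (46/3)*(-3/8)) = -728*(-1/89) + 8784/(-1/2 + (1/3)*(9/64) - 23/4) = 728/89 + 8784/(-1/2 + 3/64 - 23/4) = 728/89 + 8784/(-397/64) = 728/89 + 8784*(-64/397) = 728/89 - 562176/397 = -49744648/35333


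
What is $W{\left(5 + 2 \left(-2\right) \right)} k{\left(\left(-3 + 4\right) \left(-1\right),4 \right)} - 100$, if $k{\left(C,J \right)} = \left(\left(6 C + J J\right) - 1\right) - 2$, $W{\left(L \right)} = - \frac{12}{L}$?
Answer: $-184$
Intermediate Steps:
$k{\left(C,J \right)} = -3 + J^{2} + 6 C$ ($k{\left(C,J \right)} = \left(\left(6 C + J^{2}\right) - 1\right) - 2 = \left(\left(J^{2} + 6 C\right) - 1\right) - 2 = \left(-1 + J^{2} + 6 C\right) - 2 = -3 + J^{2} + 6 C$)
$W{\left(5 + 2 \left(-2\right) \right)} k{\left(\left(-3 + 4\right) \left(-1\right),4 \right)} - 100 = - \frac{12}{5 + 2 \left(-2\right)} \left(-3 + 4^{2} + 6 \left(-3 + 4\right) \left(-1\right)\right) - 100 = - \frac{12}{5 - 4} \left(-3 + 16 + 6 \cdot 1 \left(-1\right)\right) - 100 = - \frac{12}{1} \left(-3 + 16 + 6 \left(-1\right)\right) - 100 = \left(-12\right) 1 \left(-3 + 16 - 6\right) - 100 = \left(-12\right) 7 - 100 = -84 - 100 = -184$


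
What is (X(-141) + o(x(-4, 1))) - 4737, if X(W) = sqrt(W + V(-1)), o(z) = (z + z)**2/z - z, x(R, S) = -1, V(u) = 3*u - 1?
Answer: -4740 + I*sqrt(145) ≈ -4740.0 + 12.042*I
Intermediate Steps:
V(u) = -1 + 3*u
o(z) = 3*z (o(z) = (2*z)**2/z - z = (4*z**2)/z - z = 4*z - z = 3*z)
X(W) = sqrt(-4 + W) (X(W) = sqrt(W + (-1 + 3*(-1))) = sqrt(W + (-1 - 3)) = sqrt(W - 4) = sqrt(-4 + W))
(X(-141) + o(x(-4, 1))) - 4737 = (sqrt(-4 - 141) + 3*(-1)) - 4737 = (sqrt(-145) - 3) - 4737 = (I*sqrt(145) - 3) - 4737 = (-3 + I*sqrt(145)) - 4737 = -4740 + I*sqrt(145)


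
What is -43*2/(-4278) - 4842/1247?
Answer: -10303417/2667333 ≈ -3.8628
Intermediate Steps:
-43*2/(-4278) - 4842/1247 = -86*(-1/4278) - 4842*1/1247 = 43/2139 - 4842/1247 = -10303417/2667333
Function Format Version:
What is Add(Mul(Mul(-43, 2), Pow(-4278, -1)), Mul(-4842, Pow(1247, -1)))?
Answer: Rational(-10303417, 2667333) ≈ -3.8628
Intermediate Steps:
Add(Mul(Mul(-43, 2), Pow(-4278, -1)), Mul(-4842, Pow(1247, -1))) = Add(Mul(-86, Rational(-1, 4278)), Mul(-4842, Rational(1, 1247))) = Add(Rational(43, 2139), Rational(-4842, 1247)) = Rational(-10303417, 2667333)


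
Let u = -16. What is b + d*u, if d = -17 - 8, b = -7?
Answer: 393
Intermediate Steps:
d = -25
b + d*u = -7 - 25*(-16) = -7 + 400 = 393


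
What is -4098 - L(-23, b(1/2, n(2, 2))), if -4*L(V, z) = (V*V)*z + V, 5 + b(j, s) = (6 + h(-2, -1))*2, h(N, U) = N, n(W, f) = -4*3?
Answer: -3707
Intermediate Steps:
n(W, f) = -12
b(j, s) = 3 (b(j, s) = -5 + (6 - 2)*2 = -5 + 4*2 = -5 + 8 = 3)
L(V, z) = -V/4 - z*V**2/4 (L(V, z) = -((V*V)*z + V)/4 = -(V**2*z + V)/4 = -(z*V**2 + V)/4 = -(V + z*V**2)/4 = -V/4 - z*V**2/4)
-4098 - L(-23, b(1/2, n(2, 2))) = -4098 - (-1)*(-23)*(1 - 23*3)/4 = -4098 - (-1)*(-23)*(1 - 69)/4 = -4098 - (-1)*(-23)*(-68)/4 = -4098 - 1*(-391) = -4098 + 391 = -3707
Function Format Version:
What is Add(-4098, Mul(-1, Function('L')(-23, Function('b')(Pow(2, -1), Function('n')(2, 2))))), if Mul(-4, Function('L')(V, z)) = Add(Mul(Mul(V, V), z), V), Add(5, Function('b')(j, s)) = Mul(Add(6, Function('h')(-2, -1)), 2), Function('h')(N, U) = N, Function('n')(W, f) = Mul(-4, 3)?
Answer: -3707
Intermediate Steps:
Function('n')(W, f) = -12
Function('b')(j, s) = 3 (Function('b')(j, s) = Add(-5, Mul(Add(6, -2), 2)) = Add(-5, Mul(4, 2)) = Add(-5, 8) = 3)
Function('L')(V, z) = Add(Mul(Rational(-1, 4), V), Mul(Rational(-1, 4), z, Pow(V, 2))) (Function('L')(V, z) = Mul(Rational(-1, 4), Add(Mul(Mul(V, V), z), V)) = Mul(Rational(-1, 4), Add(Mul(Pow(V, 2), z), V)) = Mul(Rational(-1, 4), Add(Mul(z, Pow(V, 2)), V)) = Mul(Rational(-1, 4), Add(V, Mul(z, Pow(V, 2)))) = Add(Mul(Rational(-1, 4), V), Mul(Rational(-1, 4), z, Pow(V, 2))))
Add(-4098, Mul(-1, Function('L')(-23, Function('b')(Pow(2, -1), Function('n')(2, 2))))) = Add(-4098, Mul(-1, Mul(Rational(-1, 4), -23, Add(1, Mul(-23, 3))))) = Add(-4098, Mul(-1, Mul(Rational(-1, 4), -23, Add(1, -69)))) = Add(-4098, Mul(-1, Mul(Rational(-1, 4), -23, -68))) = Add(-4098, Mul(-1, -391)) = Add(-4098, 391) = -3707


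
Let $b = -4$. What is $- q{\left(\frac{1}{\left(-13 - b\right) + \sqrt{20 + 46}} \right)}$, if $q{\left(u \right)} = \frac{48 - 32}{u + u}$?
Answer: $72 - 8 \sqrt{66} \approx 7.0077$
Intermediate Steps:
$q{\left(u \right)} = \frac{8}{u}$ ($q{\left(u \right)} = \frac{16}{2 u} = 16 \frac{1}{2 u} = \frac{8}{u}$)
$- q{\left(\frac{1}{\left(-13 - b\right) + \sqrt{20 + 46}} \right)} = - \frac{8}{\frac{1}{\left(-13 - -4\right) + \sqrt{20 + 46}}} = - \frac{8}{\frac{1}{\left(-13 + 4\right) + \sqrt{66}}} = - \frac{8}{\frac{1}{-9 + \sqrt{66}}} = - 8 \left(-9 + \sqrt{66}\right) = - (-72 + 8 \sqrt{66}) = 72 - 8 \sqrt{66}$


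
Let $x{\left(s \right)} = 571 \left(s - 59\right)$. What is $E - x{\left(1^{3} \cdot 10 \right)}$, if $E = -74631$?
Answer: $-46652$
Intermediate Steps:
$x{\left(s \right)} = -33689 + 571 s$ ($x{\left(s \right)} = 571 \left(-59 + s\right) = -33689 + 571 s$)
$E - x{\left(1^{3} \cdot 10 \right)} = -74631 - \left(-33689 + 571 \cdot 1^{3} \cdot 10\right) = -74631 - \left(-33689 + 571 \cdot 1 \cdot 10\right) = -74631 - \left(-33689 + 571 \cdot 10\right) = -74631 - \left(-33689 + 5710\right) = -74631 - -27979 = -74631 + 27979 = -46652$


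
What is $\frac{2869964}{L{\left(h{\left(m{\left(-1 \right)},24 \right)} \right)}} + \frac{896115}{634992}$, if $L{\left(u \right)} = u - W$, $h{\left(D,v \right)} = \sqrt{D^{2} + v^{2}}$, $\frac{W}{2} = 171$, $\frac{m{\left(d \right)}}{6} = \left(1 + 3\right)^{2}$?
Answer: $- \frac{5770057326127}{630123728} - \frac{5739928 \sqrt{17}}{8931} \approx -11807.0$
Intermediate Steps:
$m{\left(d \right)} = 96$ ($m{\left(d \right)} = 6 \left(1 + 3\right)^{2} = 6 \cdot 4^{2} = 6 \cdot 16 = 96$)
$W = 342$ ($W = 2 \cdot 171 = 342$)
$L{\left(u \right)} = -342 + u$ ($L{\left(u \right)} = u - 342 = -342 + u$)
$\frac{2869964}{L{\left(h{\left(m{\left(-1 \right)},24 \right)} \right)}} + \frac{896115}{634992} = \frac{2869964}{-342 + \sqrt{96^{2} + 24^{2}}} + \frac{896115}{634992} = \frac{2869964}{-342 + \sqrt{9216 + 576}} + 896115 \cdot \frac{1}{634992} = \frac{2869964}{-342 + \sqrt{9792}} + \frac{298705}{211664} = \frac{2869964}{-342 + 24 \sqrt{17}} + \frac{298705}{211664} = \frac{298705}{211664} + \frac{2869964}{-342 + 24 \sqrt{17}}$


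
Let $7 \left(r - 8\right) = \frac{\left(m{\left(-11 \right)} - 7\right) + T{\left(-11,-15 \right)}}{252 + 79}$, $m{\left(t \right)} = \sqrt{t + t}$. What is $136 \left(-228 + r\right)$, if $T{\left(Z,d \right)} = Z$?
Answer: $- \frac{69327088}{2317} + \frac{136 i \sqrt{22}}{2317} \approx -29921.0 + 0.27531 i$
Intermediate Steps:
$m{\left(t \right)} = \sqrt{2} \sqrt{t}$ ($m{\left(t \right)} = \sqrt{2 t} = \sqrt{2} \sqrt{t}$)
$r = \frac{18518}{2317} + \frac{i \sqrt{22}}{2317}$ ($r = 8 + \frac{\left(\left(\sqrt{2} \sqrt{-11} - 7\right) - 11\right) \frac{1}{252 + 79}}{7} = 8 + \frac{\left(\left(\sqrt{2} i \sqrt{11} - 7\right) - 11\right) \frac{1}{331}}{7} = 8 + \frac{\left(\left(i \sqrt{22} - 7\right) - 11\right) \frac{1}{331}}{7} = 8 + \frac{\left(\left(-7 + i \sqrt{22}\right) - 11\right) \frac{1}{331}}{7} = 8 + \frac{\left(-18 + i \sqrt{22}\right) \frac{1}{331}}{7} = 8 + \frac{- \frac{18}{331} + \frac{i \sqrt{22}}{331}}{7} = 8 - \left(\frac{18}{2317} - \frac{i \sqrt{22}}{2317}\right) = \frac{18518}{2317} + \frac{i \sqrt{22}}{2317} \approx 7.9922 + 0.0020243 i$)
$136 \left(-228 + r\right) = 136 \left(-228 + \left(\frac{18518}{2317} + \frac{i \sqrt{22}}{2317}\right)\right) = 136 \left(- \frac{509758}{2317} + \frac{i \sqrt{22}}{2317}\right) = - \frac{69327088}{2317} + \frac{136 i \sqrt{22}}{2317}$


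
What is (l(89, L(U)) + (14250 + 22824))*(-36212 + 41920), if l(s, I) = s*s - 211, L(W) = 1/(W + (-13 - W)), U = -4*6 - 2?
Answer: 255627072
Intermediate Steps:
U = -26 (U = -24 - 2 = -26)
L(W) = -1/13 (L(W) = 1/(-13) = -1/13)
l(s, I) = -211 + s**2 (l(s, I) = s**2 - 211 = -211 + s**2)
(l(89, L(U)) + (14250 + 22824))*(-36212 + 41920) = ((-211 + 89**2) + (14250 + 22824))*(-36212 + 41920) = ((-211 + 7921) + 37074)*5708 = (7710 + 37074)*5708 = 44784*5708 = 255627072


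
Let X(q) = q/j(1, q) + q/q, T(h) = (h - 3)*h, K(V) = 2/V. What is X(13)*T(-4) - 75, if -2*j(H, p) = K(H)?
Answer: -411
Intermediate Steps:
j(H, p) = -1/H
T(h) = h*(-3 + h) (T(h) = (-3 + h)*h = h*(-3 + h))
X(q) = 1 - q (X(q) = q/((-1/1)) + q/q = q/((-1*1)) + 1 = q/(-1) + 1 = q*(-1) + 1 = -q + 1 = 1 - q)
X(13)*T(-4) - 75 = (1 - 1*13)*(-4*(-3 - 4)) - 75 = (1 - 13)*(-4*(-7)) - 75 = -12*28 - 75 = -336 - 75 = -411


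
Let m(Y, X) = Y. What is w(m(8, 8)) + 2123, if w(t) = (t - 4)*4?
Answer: 2139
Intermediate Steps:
w(t) = -16 + 4*t (w(t) = (-4 + t)*4 = -16 + 4*t)
w(m(8, 8)) + 2123 = (-16 + 4*8) + 2123 = (-16 + 32) + 2123 = 16 + 2123 = 2139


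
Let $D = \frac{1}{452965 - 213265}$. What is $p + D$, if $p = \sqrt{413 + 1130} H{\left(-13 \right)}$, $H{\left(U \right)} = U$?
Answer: $\frac{1}{239700} - 13 \sqrt{1543} \approx -510.65$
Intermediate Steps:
$D = \frac{1}{239700} \approx 4.1719 \cdot 10^{-6}$
$p = - 13 \sqrt{1543}$ ($p = \sqrt{413 + 1130} \left(-13\right) = \sqrt{1543} \left(-13\right) = - 13 \sqrt{1543} \approx -510.65$)
$p + D = - 13 \sqrt{1543} + \frac{1}{239700} = \frac{1}{239700} - 13 \sqrt{1543}$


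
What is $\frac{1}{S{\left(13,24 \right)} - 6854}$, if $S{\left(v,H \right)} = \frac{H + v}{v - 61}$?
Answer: $- \frac{48}{329029} \approx -0.00014588$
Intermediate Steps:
$S{\left(v,H \right)} = \frac{H + v}{-61 + v}$
$\frac{1}{S{\left(13,24 \right)} - 6854} = \frac{1}{\frac{24 + 13}{-61 + 13} - 6854} = \frac{1}{\frac{1}{-48} \cdot 37 - 6854} = \frac{1}{\left(- \frac{1}{48}\right) 37 - 6854} = \frac{1}{- \frac{37}{48} - 6854} = \frac{1}{- \frac{329029}{48}} = - \frac{48}{329029}$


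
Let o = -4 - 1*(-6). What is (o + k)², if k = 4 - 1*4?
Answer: 4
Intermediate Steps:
k = 0 (k = 4 - 4 = 0)
o = 2 (o = -4 + 6 = 2)
(o + k)² = (2 + 0)² = 2² = 4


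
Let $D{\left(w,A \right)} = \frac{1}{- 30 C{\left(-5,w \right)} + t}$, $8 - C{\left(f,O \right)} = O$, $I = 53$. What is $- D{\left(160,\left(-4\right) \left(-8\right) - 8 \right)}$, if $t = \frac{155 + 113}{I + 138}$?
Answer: $- \frac{191}{871228} \approx -0.00021923$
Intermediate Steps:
$C{\left(f,O \right)} = 8 - O$
$t = \frac{268}{191}$ ($t = \frac{155 + 113}{53 + 138} = \frac{268}{191} \approx 1.4031$)
$D{\left(w,A \right)} = \frac{1}{- \frac{45572}{191} + 30 w}$ ($D{\left(w,A \right)} = \frac{1}{- 30 \left(8 - w\right) + \frac{268}{191}} = \frac{1}{\left(-240 + 30 w\right) + \frac{268}{191}} = \frac{1}{- \frac{45572}{191} + 30 w}$)
$- D{\left(160,\left(-4\right) \left(-8\right) - 8 \right)} = - \frac{191}{2 \left(-22786 + 2865 \cdot 160\right)} = - \frac{191}{2 \left(-22786 + 458400\right)} = - \frac{191}{2 \cdot 435614} = \left(-1\right) \frac{191}{871228} = - \frac{191}{871228}$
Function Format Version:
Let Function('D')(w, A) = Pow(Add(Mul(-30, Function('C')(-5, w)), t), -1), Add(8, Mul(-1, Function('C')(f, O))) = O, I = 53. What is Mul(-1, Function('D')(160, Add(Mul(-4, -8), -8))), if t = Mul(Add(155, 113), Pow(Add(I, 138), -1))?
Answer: Rational(-191, 871228) ≈ -0.00021923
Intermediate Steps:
Function('C')(f, O) = Add(8, Mul(-1, O))
t = Rational(268, 191) (t = Mul(Add(155, 113), Pow(Add(53, 138), -1)) = Mul(268, Pow(191, -1)) = Mul(268, Rational(1, 191)) = Rational(268, 191) ≈ 1.4031)
Function('D')(w, A) = Pow(Add(Rational(-45572, 191), Mul(30, w)), -1) (Function('D')(w, A) = Pow(Add(Mul(-30, Add(8, Mul(-1, w))), Rational(268, 191)), -1) = Pow(Add(Add(-240, Mul(30, w)), Rational(268, 191)), -1) = Pow(Add(Rational(-45572, 191), Mul(30, w)), -1))
Mul(-1, Function('D')(160, Add(Mul(-4, -8), -8))) = Mul(-1, Mul(Rational(191, 2), Pow(Add(-22786, Mul(2865, 160)), -1))) = Mul(-1, Mul(Rational(191, 2), Pow(Add(-22786, 458400), -1))) = Mul(-1, Mul(Rational(191, 2), Pow(435614, -1))) = Mul(-1, Mul(Rational(191, 2), Rational(1, 435614))) = Mul(-1, Rational(191, 871228)) = Rational(-191, 871228)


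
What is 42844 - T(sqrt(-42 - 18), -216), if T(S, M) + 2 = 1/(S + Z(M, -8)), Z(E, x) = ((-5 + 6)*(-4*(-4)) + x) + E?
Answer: 464065078/10831 + I*sqrt(15)/21662 ≈ 42846.0 + 0.00017879*I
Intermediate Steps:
Z(E, x) = 16 + E + x (Z(E, x) = (1*16 + x) + E = (16 + x) + E = 16 + E + x)
T(S, M) = -2 + 1/(8 + M + S) (T(S, M) = -2 + 1/(S + (16 + M - 8)) = -2 + 1/(S + (8 + M)) = -2 + 1/(8 + M + S))
42844 - T(sqrt(-42 - 18), -216) = 42844 - (-15 - 2*(-216) - 2*sqrt(-42 - 18))/(8 - 216 + sqrt(-42 - 18)) = 42844 - (-15 + 432 - 4*I*sqrt(15))/(8 - 216 + sqrt(-60)) = 42844 - (-15 + 432 - 4*I*sqrt(15))/(8 - 216 + 2*I*sqrt(15)) = 42844 - (-15 + 432 - 4*I*sqrt(15))/(-208 + 2*I*sqrt(15)) = 42844 - (417 - 4*I*sqrt(15))/(-208 + 2*I*sqrt(15))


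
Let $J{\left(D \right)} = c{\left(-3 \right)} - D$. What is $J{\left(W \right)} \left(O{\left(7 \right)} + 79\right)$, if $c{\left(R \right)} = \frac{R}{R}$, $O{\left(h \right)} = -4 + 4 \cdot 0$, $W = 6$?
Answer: $-375$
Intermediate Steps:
$O{\left(h \right)} = -4$ ($O{\left(h \right)} = -4 + 0 = -4$)
$c{\left(R \right)} = 1$
$J{\left(D \right)} = 1 - D$
$J{\left(W \right)} \left(O{\left(7 \right)} + 79\right) = \left(1 - 6\right) \left(-4 + 79\right) = \left(1 - 6\right) 75 = \left(-5\right) 75 = -375$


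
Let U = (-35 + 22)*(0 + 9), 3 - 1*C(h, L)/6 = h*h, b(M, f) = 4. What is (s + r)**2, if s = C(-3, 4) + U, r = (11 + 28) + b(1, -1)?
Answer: 12100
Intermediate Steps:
C(h, L) = 18 - 6*h**2 (C(h, L) = 18 - 6*h*h = 18 - 6*h**2)
U = -117 (U = -13*9 = -117)
r = 43 (r = (11 + 28) + 4 = 39 + 4 = 43)
s = -153 (s = (18 - 6*(-3)**2) - 117 = (18 - 6*9) - 117 = (18 - 54) - 117 = -36 - 117 = -153)
(s + r)**2 = (-153 + 43)**2 = (-110)**2 = 12100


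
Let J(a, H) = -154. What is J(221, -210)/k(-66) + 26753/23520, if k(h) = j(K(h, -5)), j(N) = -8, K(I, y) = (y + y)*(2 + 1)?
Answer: 479513/23520 ≈ 20.387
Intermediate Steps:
K(I, y) = 6*y (K(I, y) = (2*y)*3 = 6*y)
k(h) = -8
J(221, -210)/k(-66) + 26753/23520 = -154/(-8) + 26753/23520 = -154*(-⅛) + 26753*(1/23520) = 77/4 + 26753/23520 = 479513/23520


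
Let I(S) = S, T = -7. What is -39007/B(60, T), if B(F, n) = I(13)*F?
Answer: -39007/780 ≈ -50.009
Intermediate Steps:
B(F, n) = 13*F
-39007/B(60, T) = -39007/(13*60) = -39007/780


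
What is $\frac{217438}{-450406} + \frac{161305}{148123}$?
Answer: $\frac{20222585478}{33357743969} \approx 0.60623$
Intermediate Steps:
$\frac{217438}{-450406} + \frac{161305}{148123} = 217438 \left(- \frac{1}{450406}\right) + 161305 \cdot \frac{1}{148123} = - \frac{108719}{225203} + \frac{161305}{148123} = \frac{20222585478}{33357743969}$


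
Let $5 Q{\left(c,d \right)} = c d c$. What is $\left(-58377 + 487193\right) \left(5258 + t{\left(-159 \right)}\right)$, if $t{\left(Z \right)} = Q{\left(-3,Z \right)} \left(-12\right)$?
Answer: $\frac{18637200992}{5} \approx 3.7274 \cdot 10^{9}$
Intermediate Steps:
$Q{\left(c,d \right)} = \frac{d c^{2}}{5}$ ($Q{\left(c,d \right)} = \frac{c d c}{5} = \frac{d c^{2}}{5}$)
$t{\left(Z \right)} = - \frac{108 Z}{5}$ ($t{\left(Z \right)} = \frac{Z \left(-3\right)^{2}}{5} \left(-12\right) = \frac{1}{5} Z 9 \left(-12\right) = \frac{9 Z}{5} \left(-12\right) = - \frac{108 Z}{5}$)
$\left(-58377 + 487193\right) \left(5258 + t{\left(-159 \right)}\right) = \left(-58377 + 487193\right) \left(5258 - - \frac{17172}{5}\right) = 428816 \left(5258 + \frac{17172}{5}\right) = 428816 \cdot \frac{43462}{5} = \frac{18637200992}{5}$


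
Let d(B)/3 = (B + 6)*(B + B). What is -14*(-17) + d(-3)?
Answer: 184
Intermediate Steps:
d(B) = 6*B*(6 + B) (d(B) = 3*((B + 6)*(B + B)) = 3*((6 + B)*(2*B)) = 3*(2*B*(6 + B)) = 6*B*(6 + B))
-14*(-17) + d(-3) = -14*(-17) + 6*(-3)*(6 - 3) = 238 + 6*(-3)*3 = 238 - 54 = 184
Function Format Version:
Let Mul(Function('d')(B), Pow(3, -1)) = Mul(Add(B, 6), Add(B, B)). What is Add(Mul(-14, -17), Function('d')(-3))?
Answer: 184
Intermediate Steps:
Function('d')(B) = Mul(6, B, Add(6, B)) (Function('d')(B) = Mul(3, Mul(Add(B, 6), Add(B, B))) = Mul(3, Mul(Add(6, B), Mul(2, B))) = Mul(3, Mul(2, B, Add(6, B))) = Mul(6, B, Add(6, B)))
Add(Mul(-14, -17), Function('d')(-3)) = Add(Mul(-14, -17), Mul(6, -3, Add(6, -3))) = Add(238, Mul(6, -3, 3)) = Add(238, -54) = 184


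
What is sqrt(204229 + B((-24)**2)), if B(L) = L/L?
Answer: sqrt(204230) ≈ 451.92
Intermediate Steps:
B(L) = 1
sqrt(204229 + B((-24)**2)) = sqrt(204229 + 1) = sqrt(204230)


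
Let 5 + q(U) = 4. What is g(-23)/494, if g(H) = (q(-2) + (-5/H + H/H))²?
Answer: 25/261326 ≈ 9.5666e-5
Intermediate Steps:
q(U) = -1 (q(U) = -5 + 4 = -1)
g(H) = 25/H² (g(H) = (-1 + (-5/H + H/H))² = (-1 + (-5/H + 1))² = (-1 + (1 - 5/H))² = (-5/H)² = 25/H²)
g(-23)/494 = (25/(-23)²)/494 = (25*(1/529))*(1/494) = (25/529)*(1/494) = 25/261326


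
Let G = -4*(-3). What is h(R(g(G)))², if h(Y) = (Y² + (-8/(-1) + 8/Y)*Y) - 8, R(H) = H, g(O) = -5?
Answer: 225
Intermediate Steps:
G = 12
h(Y) = -8 + Y² + Y*(8 + 8/Y) (h(Y) = (Y² + (-8*(-1) + 8/Y)*Y) - 8 = (Y² + (8 + 8/Y)*Y) - 8 = (Y² + Y*(8 + 8/Y)) - 8 = -8 + Y² + Y*(8 + 8/Y))
h(R(g(G)))² = (-5*(8 - 5))² = (-5*3)² = (-15)² = 225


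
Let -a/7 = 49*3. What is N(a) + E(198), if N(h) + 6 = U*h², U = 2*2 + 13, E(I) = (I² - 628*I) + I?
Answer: 17915349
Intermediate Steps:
E(I) = I² - 627*I
a = -1029 (a = -343*3 = -7*147 = -1029)
U = 17 (U = 4 + 13 = 17)
N(h) = -6 + 17*h²
N(a) + E(198) = (-6 + 17*(-1029)²) + 198*(-627 + 198) = (-6 + 17*1058841) + 198*(-429) = (-6 + 18000297) - 84942 = 18000291 - 84942 = 17915349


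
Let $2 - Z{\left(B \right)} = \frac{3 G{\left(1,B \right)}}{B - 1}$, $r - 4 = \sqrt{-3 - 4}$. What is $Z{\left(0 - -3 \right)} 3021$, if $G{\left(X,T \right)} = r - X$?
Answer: $- \frac{15105}{2} - \frac{9063 i \sqrt{7}}{2} \approx -7552.5 - 11989.0 i$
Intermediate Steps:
$r = 4 + i \sqrt{7}$ ($r = 4 + \sqrt{-3 - 4} = 4 + \sqrt{-7} = 4 + i \sqrt{7} \approx 4.0 + 2.6458 i$)
$G{\left(X,T \right)} = 4 - X + i \sqrt{7}$ ($G{\left(X,T \right)} = \left(4 + i \sqrt{7}\right) - X = 4 - X + i \sqrt{7}$)
$Z{\left(B \right)} = 2 - \frac{9 + 3 i \sqrt{7}}{-1 + B}$ ($Z{\left(B \right)} = 2 - \frac{3 \left(4 - 1 + i \sqrt{7}\right)}{B - 1} = 2 - \frac{3 \left(4 - 1 + i \sqrt{7}\right)}{-1 + B} = 2 - \frac{3 \left(3 + i \sqrt{7}\right)}{-1 + B} = 2 - \frac{9 + 3 i \sqrt{7}}{-1 + B}$)
$Z{\left(0 - -3 \right)} 3021 = \frac{-11 + 2 \left(0 - -3\right) - 3 i \sqrt{7}}{-1 + \left(0 - -3\right)} 3021 = \frac{-11 + 2 \left(0 + 3\right) - 3 i \sqrt{7}}{-1 + \left(0 + 3\right)} 3021 = \frac{-11 + 2 \cdot 3 - 3 i \sqrt{7}}{-1 + 3} \cdot 3021 = \frac{-11 + 6 - 3 i \sqrt{7}}{2} \cdot 3021 = \frac{-5 - 3 i \sqrt{7}}{2} \cdot 3021 = \left(- \frac{5}{2} - \frac{3 i \sqrt{7}}{2}\right) 3021 = - \frac{15105}{2} - \frac{9063 i \sqrt{7}}{2}$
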